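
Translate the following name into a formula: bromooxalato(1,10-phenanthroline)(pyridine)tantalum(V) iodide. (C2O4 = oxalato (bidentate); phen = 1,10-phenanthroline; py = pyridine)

[TaBr(C2O4)(phen)(py)]I2

Ligands: 1 oxalato (C2O4, -2), 1 bromo (Br, -1), 1 1,10-phenanthroline (phen, neutral), 1 pyridine (py, neutral). Ligand charge sum = -3.
With Ta in oxidation state +5, the complex ion is [Ta...]^2+.
Charge balance with iodide (-1) requires 1 complex ion per 2 iodide.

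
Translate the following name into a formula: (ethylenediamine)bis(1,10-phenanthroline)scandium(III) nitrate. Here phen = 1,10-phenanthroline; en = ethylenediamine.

Ligands: 2 1,10-phenanthroline (phen, neutral), 1 ethylenediamine (en, neutral). Ligand charge sum = 0.
With Sc in oxidation state +3, the complex ion is [Sc...]^3+.
Charge balance with nitrate (-1) requires 1 complex ion per 3 nitrate.

[Sc(en)(phen)2](NO3)3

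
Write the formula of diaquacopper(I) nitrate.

[Cu(H2O)2]NO3

Ligands: 2 aqua (H2O, neutral). Ligand charge sum = 0.
With Cu in oxidation state +1, the complex ion is [Cu...]^1+.
Charge balance with nitrate (-1) requires 1 complex ion per 1 nitrate.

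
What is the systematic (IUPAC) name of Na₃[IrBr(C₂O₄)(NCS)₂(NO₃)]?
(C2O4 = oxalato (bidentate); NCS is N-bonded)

The 3 sodium counter-ions carry a total charge of +3, so each complex ion is 3−.
Ligand charges: 1×oxalato (-2 each), 1×nitrato (-1 each), 1×bromo (-1 each), 2×isothiocyanato (-1 each); total -6. So Ir + (-6) = 3−, giving Ir = +3.
The complex ion is anionic, so iridium takes the -ate form iridate(III).

sodium bromodiisothiocyanatonitratooxalatoiridate(III)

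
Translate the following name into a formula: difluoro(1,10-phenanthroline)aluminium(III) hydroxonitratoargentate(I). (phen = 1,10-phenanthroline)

Cation [Al…]: ligand charges -2, Al(III) ⇒ ion charge 1+.
Anion [Ag…]: ligand charges -2, Ag(I) ⇒ ion charge 1−.
One 1+ cation balances one 1− anion.

[AlF2(phen)][Ag(NO3)(OH)]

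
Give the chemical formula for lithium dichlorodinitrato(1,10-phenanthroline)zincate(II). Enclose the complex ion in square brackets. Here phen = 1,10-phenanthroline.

Li2[ZnCl2(NO3)2(phen)]

Ligands: 2 nitrato (NO3, -1), 1 1,10-phenanthroline (phen, neutral), 2 chloro (Cl, -1). Ligand charge sum = -4.
Charge balance with lithium (+1) requires 1 complex ion per 2 lithium.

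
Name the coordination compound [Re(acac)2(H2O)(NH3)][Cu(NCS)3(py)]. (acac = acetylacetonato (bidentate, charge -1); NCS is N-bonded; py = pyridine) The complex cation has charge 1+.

The complex cation is given as 1+; its ligand charges sum to -2, so Re = +3.
A 1:1 salt means the anion carries the equal and opposite charge, 1−.
Anion: ligand charges sum to -3; for the ion to be 1−, Cu = +2.

bis(acetylacetonato)ammineaquarhenium(III) triisothiocyanato(pyridine)cuprate(II)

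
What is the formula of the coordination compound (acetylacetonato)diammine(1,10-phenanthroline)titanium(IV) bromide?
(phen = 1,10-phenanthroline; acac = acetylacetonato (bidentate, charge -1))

Ligands: 1 1,10-phenanthroline (phen, neutral), 2 ammine (NH3, neutral), 1 acetylacetonato (acac, -1). Ligand charge sum = -1.
With Ti in oxidation state +4, the complex ion is [Ti...]^3+.
Charge balance with bromide (-1) requires 1 complex ion per 3 bromide.

[Ti(acac)(NH3)2(phen)]Br3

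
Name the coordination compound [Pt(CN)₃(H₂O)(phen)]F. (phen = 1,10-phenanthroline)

The 1 fluoride counter-ion carries a total charge of -1, so each complex ion is 1+.
Ligand charges: 1×aqua (neutral), 1×1,10-phenanthroline (neutral), 3×cyano (-1 each); total -3. So Pt + (-3) = 1+, giving Pt = +4.
Ligands are named alphabetically: aqua before cyano before phenanthroline.

aquatricyano(1,10-phenanthroline)platinum(IV) fluoride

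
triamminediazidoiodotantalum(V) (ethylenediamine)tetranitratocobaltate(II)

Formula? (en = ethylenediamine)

[TaI(N3)2(NH3)3][Co(en)(NO3)4]

Cation [Ta…]: ligand charges -3, Ta(V) ⇒ ion charge 2+.
Anion [Co…]: ligand charges -4, Co(II) ⇒ ion charge 2−.
One 2+ cation balances one 2− anion.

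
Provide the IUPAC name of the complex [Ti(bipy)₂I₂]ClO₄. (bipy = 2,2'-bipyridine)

The 1 perchlorate counter-ion carries a total charge of -1, so each complex ion is 1+.
Ligand charges: 2×2,2'-bipyridine (neutral), 2×iodo (-1 each); total -2. So Ti + (-2) = 1+, giving Ti = +3.
Ligands are named alphabetically: bipyridine before iodo.

bis(2,2'-bipyridine)diiodotitanium(III) perchlorate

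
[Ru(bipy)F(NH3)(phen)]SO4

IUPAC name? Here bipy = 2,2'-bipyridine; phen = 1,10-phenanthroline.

ammine(2,2'-bipyridine)fluoro(1,10-phenanthroline)ruthenium(III) sulfate

The 1 sulfate counter-ion carries a total charge of -2, so each complex ion is 2+.
Ligand charges: 1×ammine (neutral), 1×2,2'-bipyridine (neutral), 1×1,10-phenanthroline (neutral), 1×fluoro (-1 each); total -1. So Ru + (-1) = 2+, giving Ru = +3.
Ligands are named alphabetically: ammine before bipyridine before fluoro before phenanthroline.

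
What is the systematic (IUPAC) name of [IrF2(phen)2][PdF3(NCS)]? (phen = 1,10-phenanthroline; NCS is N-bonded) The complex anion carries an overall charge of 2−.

Both ions are complex: the cation is named first with the plain metal name, the anion second with the -ate form; each ion's ligands are alphabetised independently.
The complex anion is given as 2−; its ligand charges sum to -4, so Pd = +2.
A 1:1 salt means the cation carries the equal and opposite charge, 2+.
Cation: ligand charges sum to -2; for the ion to be 2+, Ir = +4.

difluorobis(1,10-phenanthroline)iridium(IV) trifluoroisothiocyanatopalladate(II)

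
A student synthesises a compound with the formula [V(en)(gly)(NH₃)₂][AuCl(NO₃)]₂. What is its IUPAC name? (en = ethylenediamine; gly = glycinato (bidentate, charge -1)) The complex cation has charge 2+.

The complex cation is given as 2+; its ligand charges sum to -1, so V = +3.
With 2 anions per cation, each anion must be 2/2 = 1−.
Anion: ligand charges sum to -2; for the ion to be 1−, Au = +1.

diammine(ethylenediamine)(glycinato)vanadium(III) chloronitratoaurate(I)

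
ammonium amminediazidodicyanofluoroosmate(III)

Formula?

Ligands: 2 azido (N3, -1), 1 ammine (NH3, neutral), 1 fluoro (F, -1), 2 cyano (CN, -1). Ligand charge sum = -5.
With Os in oxidation state +3, the complex ion is [Os...]^2−.
Charge balance with ammonium (+1) requires 1 complex ion per 2 ammonium.

(NH4)2[Os(CN)2F(N3)2(NH3)]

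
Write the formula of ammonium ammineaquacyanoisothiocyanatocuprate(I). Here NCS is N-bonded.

Ligands: 1 aqua (H2O, neutral), 1 isothiocyanato (NCS, -1), 1 ammine (NH3, neutral), 1 cyano (CN, -1). Ligand charge sum = -2.
Charge balance with ammonium (+1) requires 1 complex ion per 1 ammonium.

NH4[Cu(CN)(H2O)(NCS)(NH3)]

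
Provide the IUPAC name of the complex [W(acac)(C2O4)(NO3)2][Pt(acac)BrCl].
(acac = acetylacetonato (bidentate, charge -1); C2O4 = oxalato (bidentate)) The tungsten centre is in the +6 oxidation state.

W is given as +6; the cation's ligand charges sum to -5, so the complex cation is 1+.
A 1:1 salt means the anion carries the equal and opposite charge, 1−.
Anion: ligand charges sum to -3; for the ion to be 1−, Pt = +2.

(acetylacetonato)dinitratooxalatotungsten(VI) (acetylacetonato)bromochloroplatinate(II)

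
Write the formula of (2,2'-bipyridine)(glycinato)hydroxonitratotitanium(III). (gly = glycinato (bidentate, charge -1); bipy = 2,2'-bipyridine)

Ligands: 1 glycinato (gly, -1), 1 2,2'-bipyridine (bipy, neutral), 1 hydroxo (OH, -1), 1 nitrato (NO3, -1). Ligand charge sum = -3.
With Ti in oxidation state +3, the complex ion is [Ti...].

[Ti(bipy)(gly)(NO3)(OH)]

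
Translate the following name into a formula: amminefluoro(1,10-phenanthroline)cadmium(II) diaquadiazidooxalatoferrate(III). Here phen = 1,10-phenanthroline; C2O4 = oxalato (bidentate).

Cation [Cd…]: ligand charges -1, Cd(II) ⇒ ion charge 1+.
Anion [Fe…]: ligand charges -4, Fe(III) ⇒ ion charge 1−.

[CdF(NH3)(phen)][Fe(C2O4)(H2O)2(N3)2]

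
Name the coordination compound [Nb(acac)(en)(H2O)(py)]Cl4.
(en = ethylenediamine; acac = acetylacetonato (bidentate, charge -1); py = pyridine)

(acetylacetonato)aqua(ethylenediamine)(pyridine)niobium(V) chloride

The 4 chloride counter-ions carry a total charge of -4, so each complex ion is 4+.
Ligand charges: 1×ethylenediamine (neutral), 1×aqua (neutral), 1×acetylacetonato (-1 each), 1×pyridine (neutral); total -1. So Nb + (-1) = 4+, giving Nb = +5.
Ligands are named alphabetically: acetylacetonato before aqua before ethylenediamine before pyridine.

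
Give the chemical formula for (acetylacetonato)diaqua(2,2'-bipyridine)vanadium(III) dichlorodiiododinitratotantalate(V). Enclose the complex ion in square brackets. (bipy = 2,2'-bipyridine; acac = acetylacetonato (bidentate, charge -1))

[V(acac)(bipy)(H2O)2][TaCl2I2(NO3)2]2

Cation [V…]: ligand charges -1, V(III) ⇒ ion charge 2+.
Anion [Ta…]: ligand charges -6, Ta(V) ⇒ ion charge 1−.
One 2+ cation requires 2 of the 1− anion.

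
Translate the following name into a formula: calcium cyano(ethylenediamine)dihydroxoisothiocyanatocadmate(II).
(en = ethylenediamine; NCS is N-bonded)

Ligands: 1 ethylenediamine (en, neutral), 1 cyano (CN, -1), 1 isothiocyanato (NCS, -1), 2 hydroxo (OH, -1). Ligand charge sum = -4.
With Cd in oxidation state +2, the complex ion is [Cd...]^2−.
Charge balance with calcium (+2) requires 1 complex ion per 1 calcium.

Ca[Cd(CN)(en)(NCS)(OH)2]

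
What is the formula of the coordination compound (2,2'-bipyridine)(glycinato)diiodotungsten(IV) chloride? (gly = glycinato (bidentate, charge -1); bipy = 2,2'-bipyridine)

[W(bipy)(gly)I2]Cl

Ligands: 2 iodo (I, -1), 1 glycinato (gly, -1), 1 2,2'-bipyridine (bipy, neutral). Ligand charge sum = -3.
With W in oxidation state +4, the complex ion is [W...]^1+.
Charge balance with chloride (-1) requires 1 complex ion per 1 chloride.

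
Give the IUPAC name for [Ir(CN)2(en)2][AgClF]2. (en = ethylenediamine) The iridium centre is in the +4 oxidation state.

dicyanobis(ethylenediamine)iridium(IV) chlorofluoroargentate(I)

Both ions are complex: the cation is named first with the plain metal name, the anion second with the -ate form; each ion's ligands are alphabetised independently.
Ir is given as +4; the cation's ligand charges sum to -2, so the complex cation is 2+.
With 2 anions per cation, each anion must be 2/2 = 1−.
Anion: ligand charges sum to -2; for the ion to be 1−, Ag = +1.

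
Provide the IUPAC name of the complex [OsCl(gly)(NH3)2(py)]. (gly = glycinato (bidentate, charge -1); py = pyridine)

diamminechloro(glycinato)(pyridine)osmium(II)

There is no counter-ion, so the complex is neutral overall.
Ligand charges: 2×ammine (neutral), 1×chloro (-1 each), 1×glycinato (-1 each), 1×pyridine (neutral); total -2. So Os + (-2) = 0, giving Os = +2.
Ligands are named alphabetically: ammine before chloro before glycinato before pyridine.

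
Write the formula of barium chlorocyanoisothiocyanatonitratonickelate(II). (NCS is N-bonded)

Ligands: 1 nitrato (NO3, -1), 1 chloro (Cl, -1), 1 isothiocyanato (NCS, -1), 1 cyano (CN, -1). Ligand charge sum = -4.
Charge balance with barium (+2) requires 1 complex ion per 1 barium.

Ba[NiCl(CN)(NCS)(NO3)]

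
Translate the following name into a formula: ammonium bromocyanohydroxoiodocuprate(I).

(NH4)3[CuBr(CN)I(OH)]

Ligands: 1 hydroxo (OH, -1), 1 iodo (I, -1), 1 bromo (Br, -1), 1 cyano (CN, -1). Ligand charge sum = -4.
With Cu in oxidation state +1, the complex ion is [Cu...]^3−.
Charge balance with ammonium (+1) requires 1 complex ion per 3 ammonium.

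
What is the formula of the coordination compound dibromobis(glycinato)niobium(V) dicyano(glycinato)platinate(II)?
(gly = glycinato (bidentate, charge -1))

[NbBr2(gly)2][Pt(CN)2(gly)]

Cation [Nb…]: ligand charges -4, Nb(V) ⇒ ion charge 1+.
Anion [Pt…]: ligand charges -3, Pt(II) ⇒ ion charge 1−.
One 1+ cation balances one 1− anion.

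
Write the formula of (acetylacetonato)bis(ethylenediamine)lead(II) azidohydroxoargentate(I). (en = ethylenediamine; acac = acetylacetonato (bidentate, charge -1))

[Pb(acac)(en)2][Ag(N3)(OH)]

Cation [Pb…]: ligand charges -1, Pb(II) ⇒ ion charge 1+.
Anion [Ag…]: ligand charges -2, Ag(I) ⇒ ion charge 1−.
One 1+ cation balances one 1− anion.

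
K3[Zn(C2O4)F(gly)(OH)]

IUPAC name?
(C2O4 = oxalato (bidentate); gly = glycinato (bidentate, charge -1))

potassium fluoro(glycinato)hydroxooxalatozincate(II)

The 3 potassium counter-ions carry a total charge of +3, so each complex ion is 3−.
Ligand charges: 1×oxalato (-2 each), 1×hydroxo (-1 each), 1×glycinato (-1 each), 1×fluoro (-1 each); total -5. So Zn + (-5) = 3−, giving Zn = +2.
The complex ion is anionic, so zinc takes the -ate form zincate(II).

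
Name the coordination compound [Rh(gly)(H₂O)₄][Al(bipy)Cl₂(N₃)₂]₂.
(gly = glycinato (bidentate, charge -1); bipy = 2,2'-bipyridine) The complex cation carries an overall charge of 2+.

Both ions are complex: the cation is named first with the plain metal name, the anion second with the -ate form; each ion's ligands are alphabetised independently.
The complex cation is given as 2+; its ligand charges sum to -1, so Rh = +3.
With 2 anions per cation, each anion must be 2/2 = 1−.
Anion: ligand charges sum to -4; for the ion to be 1−, Al = +3.

tetraaqua(glycinato)rhodium(III) diazido(2,2'-bipyridine)dichloroaluminate(III)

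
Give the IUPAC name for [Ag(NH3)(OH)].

amminehydroxosilver(I)

There is no counter-ion, so the complex is neutral overall.
Ligand charges: 1×hydroxo (-1 each), 1×ammine (neutral); total -1. So Ag + (-1) = 0, giving Ag = +1.
Ligands are named alphabetically: ammine before hydroxo.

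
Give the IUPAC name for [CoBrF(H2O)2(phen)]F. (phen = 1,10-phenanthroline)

The 1 fluoride counter-ion carries a total charge of -1, so each complex ion is 1+.
Ligand charges: 1×1,10-phenanthroline (neutral), 1×fluoro (-1 each), 1×bromo (-1 each), 2×aqua (neutral); total -2. So Co + (-2) = 1+, giving Co = +3.
Ligands are named alphabetically: aqua before bromo before fluoro before phenanthroline.

diaquabromofluoro(1,10-phenanthroline)cobalt(III) fluoride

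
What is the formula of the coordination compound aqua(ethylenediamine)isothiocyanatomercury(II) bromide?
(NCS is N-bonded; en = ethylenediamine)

Ligands: 1 aqua (H2O, neutral), 1 isothiocyanato (NCS, -1), 1 ethylenediamine (en, neutral). Ligand charge sum = -1.
Charge balance with bromide (-1) requires 1 complex ion per 1 bromide.

[Hg(en)(H2O)(NCS)]Br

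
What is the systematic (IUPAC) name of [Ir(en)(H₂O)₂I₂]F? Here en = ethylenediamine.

The 1 fluoride counter-ion carries a total charge of -1, so each complex ion is 1+.
Ligand charges: 1×ethylenediamine (neutral), 2×iodo (-1 each), 2×aqua (neutral); total -2. So Ir + (-2) = 1+, giving Ir = +3.
Ligands are named alphabetically: aqua before ethylenediamine before iodo.

diaqua(ethylenediamine)diiodoiridium(III) fluoride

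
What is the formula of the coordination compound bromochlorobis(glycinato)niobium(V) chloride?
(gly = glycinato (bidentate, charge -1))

Ligands: 2 glycinato (gly, -1), 1 bromo (Br, -1), 1 chloro (Cl, -1). Ligand charge sum = -4.
With Nb in oxidation state +5, the complex ion is [Nb...]^1+.
Charge balance with chloride (-1) requires 1 complex ion per 1 chloride.

[NbBrCl(gly)2]Cl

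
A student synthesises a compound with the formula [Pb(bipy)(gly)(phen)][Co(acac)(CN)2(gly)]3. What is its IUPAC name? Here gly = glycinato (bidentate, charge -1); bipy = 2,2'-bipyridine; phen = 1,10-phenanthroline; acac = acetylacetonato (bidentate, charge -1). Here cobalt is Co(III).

(2,2'-bipyridine)(glycinato)(1,10-phenanthroline)lead(IV) (acetylacetonato)dicyano(glycinato)cobaltate(III)

Both ions are complex: the cation is named first with the plain metal name, the anion second with the -ate form; each ion's ligands are alphabetised independently.
Co is given as +3; the anion's ligand charges sum to -4, so the complex anion is 1−.
With 3 anions per cation, the cation must be 3×1 = 3+.
Cation: ligand charges sum to -1; for the ion to be 3+, Pb = +4.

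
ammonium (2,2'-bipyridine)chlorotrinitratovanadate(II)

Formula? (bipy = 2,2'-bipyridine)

Ligands: 1 chloro (Cl, -1), 3 nitrato (NO3, -1), 1 2,2'-bipyridine (bipy, neutral). Ligand charge sum = -4.
With V in oxidation state +2, the complex ion is [V...]^2−.
Charge balance with ammonium (+1) requires 1 complex ion per 2 ammonium.

(NH4)2[V(bipy)Cl(NO3)3]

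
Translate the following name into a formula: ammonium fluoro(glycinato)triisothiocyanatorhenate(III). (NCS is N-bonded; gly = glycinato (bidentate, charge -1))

Ligands: 1 fluoro (F, -1), 3 isothiocyanato (NCS, -1), 1 glycinato (gly, -1). Ligand charge sum = -5.
Charge balance with ammonium (+1) requires 1 complex ion per 2 ammonium.

(NH4)2[ReF(gly)(NCS)3]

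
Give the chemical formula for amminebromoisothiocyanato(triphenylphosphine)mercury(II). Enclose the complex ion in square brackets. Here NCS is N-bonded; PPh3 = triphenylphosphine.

[HgBr(NCS)(NH3)(PPh3)]

Ligands: 1 ammine (NH3, neutral), 1 bromo (Br, -1), 1 isothiocyanato (NCS, -1), 1 triphenylphosphine (PPh3, neutral). Ligand charge sum = -2.
With Hg in oxidation state +2, the complex ion is [Hg...].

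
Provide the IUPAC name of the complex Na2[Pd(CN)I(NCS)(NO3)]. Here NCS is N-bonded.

sodium cyanoiodoisothiocyanatonitratopalladate(II)

The 2 sodium counter-ions carry a total charge of +2, so each complex ion is 2−.
Ligand charges: 1×isothiocyanato (-1 each), 1×nitrato (-1 each), 1×iodo (-1 each), 1×cyano (-1 each); total -4. So Pd + (-4) = 2−, giving Pd = +2.
Ligands are named alphabetically: cyano before iodo before isothiocyanato before nitrato.
The complex ion is anionic, so palladium takes the -ate form palladate(II).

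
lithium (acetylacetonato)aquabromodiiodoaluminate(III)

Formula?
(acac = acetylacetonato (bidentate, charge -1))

Li[Al(acac)Br(H2O)I2]

Ligands: 1 acetylacetonato (acac, -1), 1 aqua (H2O, neutral), 2 iodo (I, -1), 1 bromo (Br, -1). Ligand charge sum = -4.
Charge balance with lithium (+1) requires 1 complex ion per 1 lithium.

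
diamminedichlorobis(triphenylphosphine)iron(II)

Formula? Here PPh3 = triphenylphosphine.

Ligands: 2 triphenylphosphine (PPh3, neutral), 2 ammine (NH3, neutral), 2 chloro (Cl, -1). Ligand charge sum = -2.
With Fe in oxidation state +2, the complex ion is [Fe...].

[FeCl2(NH3)2(PPh3)2]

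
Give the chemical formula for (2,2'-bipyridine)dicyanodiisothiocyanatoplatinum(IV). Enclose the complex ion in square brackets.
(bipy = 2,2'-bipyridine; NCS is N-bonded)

Ligands: 1 2,2'-bipyridine (bipy, neutral), 2 isothiocyanato (NCS, -1), 2 cyano (CN, -1). Ligand charge sum = -4.
With Pt in oxidation state +4, the complex ion is [Pt...].

[Pt(bipy)(CN)2(NCS)2]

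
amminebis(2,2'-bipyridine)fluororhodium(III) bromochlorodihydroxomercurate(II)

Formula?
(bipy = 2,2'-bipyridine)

Cation [Rh…]: ligand charges -1, Rh(III) ⇒ ion charge 2+.
Anion [Hg…]: ligand charges -4, Hg(II) ⇒ ion charge 2−.
One 2+ cation balances one 2− anion.

[Rh(bipy)2F(NH3)][HgBrCl(OH)2]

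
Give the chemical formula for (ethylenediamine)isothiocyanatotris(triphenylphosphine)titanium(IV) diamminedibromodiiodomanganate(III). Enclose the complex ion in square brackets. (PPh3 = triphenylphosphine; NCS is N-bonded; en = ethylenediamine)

Cation [Ti…]: ligand charges -1, Ti(IV) ⇒ ion charge 3+.
Anion [Mn…]: ligand charges -4, Mn(III) ⇒ ion charge 1−.
One 3+ cation requires 3 of the 1− anion.

[Ti(en)(NCS)(PPh3)3][MnBr2I2(NH3)2]3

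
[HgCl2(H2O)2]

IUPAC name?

There is no counter-ion, so the complex is neutral overall.
Ligand charges: 2×chloro (-1 each), 2×aqua (neutral); total -2. So Hg + (-2) = 0, giving Hg = +2.
Ligands are named alphabetically: aqua before chloro.

diaquadichloromercury(II)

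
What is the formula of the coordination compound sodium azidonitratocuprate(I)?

Ligands: 1 nitrato (NO3, -1), 1 azido (N3, -1). Ligand charge sum = -2.
Charge balance with sodium (+1) requires 1 complex ion per 1 sodium.

Na[Cu(N3)(NO3)]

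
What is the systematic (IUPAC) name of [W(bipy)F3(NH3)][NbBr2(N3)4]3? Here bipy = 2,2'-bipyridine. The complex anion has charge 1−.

ammine(2,2'-bipyridine)trifluorotungsten(VI) tetraazidodibromoniobate(V)

Both ions are complex: the cation is named first with the plain metal name, the anion second with the -ate form; each ion's ligands are alphabetised independently.
The complex anion is given as 1−; its ligand charges sum to -6, so Nb = +5.
With 3 anions per cation, the cation must be 3×1 = 3+.
Cation: ligand charges sum to -3; for the ion to be 3+, W = +6.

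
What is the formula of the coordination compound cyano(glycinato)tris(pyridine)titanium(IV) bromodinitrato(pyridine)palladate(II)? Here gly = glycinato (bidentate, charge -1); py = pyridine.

Cation [Ti…]: ligand charges -2, Ti(IV) ⇒ ion charge 2+.
Anion [Pd…]: ligand charges -3, Pd(II) ⇒ ion charge 1−.
One 2+ cation requires 2 of the 1− anion.

[Ti(CN)(gly)(py)3][PdBr(NO3)2(py)]2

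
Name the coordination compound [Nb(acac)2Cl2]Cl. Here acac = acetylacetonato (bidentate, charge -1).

The 1 chloride counter-ion carries a total charge of -1, so each complex ion is 1+.
Ligand charges: 2×chloro (-1 each), 2×acetylacetonato (-1 each); total -4. So Nb + (-4) = 1+, giving Nb = +5.
Ligands are named alphabetically: acetylacetonato before chloro.

bis(acetylacetonato)dichloroniobium(V) chloride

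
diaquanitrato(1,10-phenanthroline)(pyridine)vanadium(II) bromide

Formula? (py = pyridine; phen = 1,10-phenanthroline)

Ligands: 1 pyridine (py, neutral), 2 aqua (H2O, neutral), 1 1,10-phenanthroline (phen, neutral), 1 nitrato (NO3, -1). Ligand charge sum = -1.
With V in oxidation state +2, the complex ion is [V...]^1+.
Charge balance with bromide (-1) requires 1 complex ion per 1 bromide.

[V(H2O)2(NO3)(phen)(py)]Br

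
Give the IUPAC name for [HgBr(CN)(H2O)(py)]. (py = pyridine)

aquabromocyano(pyridine)mercury(II)

There is no counter-ion, so the complex is neutral overall.
Ligand charges: 1×aqua (neutral), 1×bromo (-1 each), 1×cyano (-1 each), 1×pyridine (neutral); total -2. So Hg + (-2) = 0, giving Hg = +2.
Ligands are named alphabetically: aqua before bromo before cyano before pyridine.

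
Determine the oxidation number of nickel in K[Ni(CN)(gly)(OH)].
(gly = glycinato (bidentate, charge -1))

+2

1 potassium outside the brackets (+1 each) → the complex ion is 1−.
Ligand charges: 1×OH = -1; 1×gly = -1; 1×CN = -1; sum -3.
Ni + (-3) = 1− ⇒ Ni is +2.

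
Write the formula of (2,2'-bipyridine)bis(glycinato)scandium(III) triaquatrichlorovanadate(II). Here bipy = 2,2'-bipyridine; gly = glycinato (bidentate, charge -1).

[Sc(bipy)(gly)2][VCl3(H2O)3]

Cation [Sc…]: ligand charges -2, Sc(III) ⇒ ion charge 1+.
Anion [V…]: ligand charges -3, V(II) ⇒ ion charge 1−.
One 1+ cation balances one 1− anion.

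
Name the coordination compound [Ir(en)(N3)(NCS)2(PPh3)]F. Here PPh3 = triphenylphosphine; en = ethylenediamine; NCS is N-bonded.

azido(ethylenediamine)diisothiocyanato(triphenylphosphine)iridium(IV) fluoride

The 1 fluoride counter-ion carries a total charge of -1, so each complex ion is 1+.
Ligand charges: 1×triphenylphosphine (neutral), 1×azido (-1 each), 1×ethylenediamine (neutral), 2×isothiocyanato (-1 each); total -3. So Ir + (-3) = 1+, giving Ir = +4.
Ligands are named alphabetically: azido before ethylenediamine before isothiocyanato before triphenylphosphine.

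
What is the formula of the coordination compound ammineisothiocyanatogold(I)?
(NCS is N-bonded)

Ligands: 1 isothiocyanato (NCS, -1), 1 ammine (NH3, neutral). Ligand charge sum = -1.
With Au in oxidation state +1, the complex ion is [Au...].

[Au(NCS)(NH3)]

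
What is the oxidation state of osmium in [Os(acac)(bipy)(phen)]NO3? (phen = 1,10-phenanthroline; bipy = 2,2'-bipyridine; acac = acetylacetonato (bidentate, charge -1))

+2

1 nitrate outside the brackets (-1 each) → the complex ion is 1+.
Ligand charges: 1×phen neutral; 1×bipy neutral; 1×acac = -1; sum -1.
Os + (-1) = 1+ ⇒ Os is +2.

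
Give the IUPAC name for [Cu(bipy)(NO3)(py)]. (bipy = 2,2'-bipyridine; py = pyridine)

There is no counter-ion, so the complex is neutral overall.
Ligand charges: 1×nitrato (-1 each), 1×2,2'-bipyridine (neutral), 1×pyridine (neutral); total -1. So Cu + (-1) = 0, giving Cu = +1.
Ligands are named alphabetically: bipyridine before nitrato before pyridine.

(2,2'-bipyridine)nitrato(pyridine)copper(I)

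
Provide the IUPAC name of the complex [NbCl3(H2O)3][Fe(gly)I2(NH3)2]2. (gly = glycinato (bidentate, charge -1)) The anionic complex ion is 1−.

triaquatrichloroniobium(V) diammine(glycinato)diiodoferrate(II)

Both ions are complex: the cation is named first with the plain metal name, the anion second with the -ate form; each ion's ligands are alphabetised independently.
The complex anion is given as 1−; its ligand charges sum to -3, so Fe = +2.
With 2 anions per cation, the cation must be 2×1 = 2+.
Cation: ligand charges sum to -3; for the ion to be 2+, Nb = +5.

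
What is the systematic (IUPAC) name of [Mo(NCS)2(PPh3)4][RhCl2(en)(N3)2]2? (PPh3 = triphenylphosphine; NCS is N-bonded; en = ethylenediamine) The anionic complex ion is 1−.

Both ions are complex: the cation is named first with the plain metal name, the anion second with the -ate form; each ion's ligands are alphabetised independently.
The complex anion is given as 1−; its ligand charges sum to -4, so Rh = +3.
With 2 anions per cation, the cation must be 2×1 = 2+.
Cation: ligand charges sum to -2; for the ion to be 2+, Mo = +4.

diisothiocyanatotetrakis(triphenylphosphine)molybdenum(IV) diazidodichloro(ethylenediamine)rhodate(III)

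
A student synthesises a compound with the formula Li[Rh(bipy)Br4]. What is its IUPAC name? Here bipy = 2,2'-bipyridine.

The 1 lithium counter-ion carries a total charge of +1, so each complex ion is 1−.
Ligand charges: 4×bromo (-1 each), 1×2,2'-bipyridine (neutral); total -4. So Rh + (-4) = 1−, giving Rh = +3.
Ligands are named alphabetically: bipyridine before bromo.
The complex ion is anionic, so rhodium takes the -ate form rhodate(III).

lithium (2,2'-bipyridine)tetrabromorhodate(III)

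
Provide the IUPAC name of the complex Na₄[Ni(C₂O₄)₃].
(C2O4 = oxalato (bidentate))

sodium trioxalatonickelate(II)

The 4 sodium counter-ions carry a total charge of +4, so each complex ion is 4−.
Ligand charges: 3×oxalato (-2 each); total -6. So Ni + (-6) = 4−, giving Ni = +2.
The complex ion is anionic, so nickel takes the -ate form nickelate(II).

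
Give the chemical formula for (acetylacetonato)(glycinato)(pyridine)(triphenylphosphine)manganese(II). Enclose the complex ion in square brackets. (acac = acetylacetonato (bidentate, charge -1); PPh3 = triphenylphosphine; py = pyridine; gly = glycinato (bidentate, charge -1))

Ligands: 1 acetylacetonato (acac, -1), 1 triphenylphosphine (PPh3, neutral), 1 pyridine (py, neutral), 1 glycinato (gly, -1). Ligand charge sum = -2.
With Mn in oxidation state +2, the complex ion is [Mn...].

[Mn(acac)(gly)(PPh3)(py)]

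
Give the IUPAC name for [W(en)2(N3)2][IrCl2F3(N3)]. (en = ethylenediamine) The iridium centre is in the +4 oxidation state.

diazidobis(ethylenediamine)tungsten(IV) azidodichlorotrifluoroiridate(IV)

Ir is given as +4; the anion's ligand charges sum to -6, so the complex anion is 2−.
A 1:1 salt means the cation carries the equal and opposite charge, 2+.
Cation: ligand charges sum to -2; for the ion to be 2+, W = +4.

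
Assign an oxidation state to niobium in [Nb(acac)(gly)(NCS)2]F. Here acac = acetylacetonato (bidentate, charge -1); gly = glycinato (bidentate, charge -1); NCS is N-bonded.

+5

1 fluoride outside the brackets (-1 each) → the complex ion is 1+.
Ligand charges: 1×acac = -1; 1×gly = -1; 2×NCS = -2; sum -4.
Nb + (-4) = 1+ ⇒ Nb is +5.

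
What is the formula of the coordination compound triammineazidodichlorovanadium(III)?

[VCl2(N3)(NH3)3]

Ligands: 3 ammine (NH3, neutral), 2 chloro (Cl, -1), 1 azido (N3, -1). Ligand charge sum = -3.
With V in oxidation state +3, the complex ion is [V...].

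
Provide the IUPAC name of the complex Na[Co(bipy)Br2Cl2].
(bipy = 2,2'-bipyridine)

sodium (2,2'-bipyridine)dibromodichlorocobaltate(III)

The 1 sodium counter-ion carries a total charge of +1, so each complex ion is 1−.
Ligand charges: 2×chloro (-1 each), 1×2,2'-bipyridine (neutral), 2×bromo (-1 each); total -4. So Co + (-4) = 1−, giving Co = +3.
Ligands are named alphabetically: bipyridine before bromo before chloro.
The complex ion is anionic, so cobalt takes the -ate form cobaltate(III).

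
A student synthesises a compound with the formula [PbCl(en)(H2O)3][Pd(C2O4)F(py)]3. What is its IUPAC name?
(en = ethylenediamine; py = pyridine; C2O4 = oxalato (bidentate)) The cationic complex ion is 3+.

Both ions are complex: the cation is named first with the plain metal name, the anion second with the -ate form; each ion's ligands are alphabetised independently.
The complex cation is given as 3+; its ligand charges sum to -1, so Pb = +4.
With 3 anions per cation, each anion must be 3/3 = 1−.
Anion: ligand charges sum to -3; for the ion to be 1−, Pd = +2.

triaquachloro(ethylenediamine)lead(IV) fluorooxalato(pyridine)palladate(II)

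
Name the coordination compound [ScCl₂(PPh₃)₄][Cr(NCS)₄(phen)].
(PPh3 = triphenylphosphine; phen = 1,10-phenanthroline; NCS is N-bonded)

dichlorotetrakis(triphenylphosphine)scandium(III) tetraisothiocyanato(1,10-phenanthroline)chromate(III)

Scandium is always +3 in its complexes; the cation's ligand charges sum to -2, so the complex cation is 1+.
A 1:1 salt means the anion carries the equal and opposite charge, 1−.
Anion: ligand charges sum to -4; for the ion to be 1−, Cr = +3.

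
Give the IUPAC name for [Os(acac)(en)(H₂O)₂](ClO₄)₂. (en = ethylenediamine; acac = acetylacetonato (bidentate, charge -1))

The 2 perchlorate counter-ions carry a total charge of -2, so each complex ion is 2+.
Ligand charges: 2×aqua (neutral), 1×ethylenediamine (neutral), 1×acetylacetonato (-1 each); total -1. So Os + (-1) = 2+, giving Os = +3.
Ligands are named alphabetically: acetylacetonato before aqua before ethylenediamine.

(acetylacetonato)diaqua(ethylenediamine)osmium(III) perchlorate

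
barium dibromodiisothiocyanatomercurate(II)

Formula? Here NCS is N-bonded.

Ba[HgBr2(NCS)2]

Ligands: 2 isothiocyanato (NCS, -1), 2 bromo (Br, -1). Ligand charge sum = -4.
Charge balance with barium (+2) requires 1 complex ion per 1 barium.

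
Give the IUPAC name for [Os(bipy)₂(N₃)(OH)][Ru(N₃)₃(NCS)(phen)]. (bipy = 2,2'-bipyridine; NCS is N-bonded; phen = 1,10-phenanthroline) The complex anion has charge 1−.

Both ions are complex: the cation is named first with the plain metal name, the anion second with the -ate form; each ion's ligands are alphabetised independently.
The complex anion is given as 1−; its ligand charges sum to -4, so Ru = +3.
A 1:1 salt means the cation carries the equal and opposite charge, 1+.
Cation: ligand charges sum to -2; for the ion to be 1+, Os = +3.

azidobis(2,2'-bipyridine)hydroxoosmium(III) triazidoisothiocyanato(1,10-phenanthroline)ruthenate(III)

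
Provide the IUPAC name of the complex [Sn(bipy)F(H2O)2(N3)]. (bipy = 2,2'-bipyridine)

There is no counter-ion, so the complex is neutral overall.
Ligand charges: 1×fluoro (-1 each), 1×2,2'-bipyridine (neutral), 2×aqua (neutral), 1×azido (-1 each); total -2. So Sn + (-2) = 0, giving Sn = +2.
Ligands are named alphabetically: aqua before azido before bipyridine before fluoro.

diaquaazido(2,2'-bipyridine)fluorotin(II)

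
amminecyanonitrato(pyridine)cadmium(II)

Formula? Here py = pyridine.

[Cd(CN)(NH3)(NO3)(py)]

Ligands: 1 nitrato (NO3, -1), 1 pyridine (py, neutral), 1 ammine (NH3, neutral), 1 cyano (CN, -1). Ligand charge sum = -2.
With Cd in oxidation state +2, the complex ion is [Cd...].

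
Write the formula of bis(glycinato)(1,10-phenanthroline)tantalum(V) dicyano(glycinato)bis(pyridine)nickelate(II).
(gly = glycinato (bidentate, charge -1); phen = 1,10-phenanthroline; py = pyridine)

[Ta(gly)2(phen)][Ni(CN)2(gly)(py)2]3

Cation [Ta…]: ligand charges -2, Ta(V) ⇒ ion charge 3+.
Anion [Ni…]: ligand charges -3, Ni(II) ⇒ ion charge 1−.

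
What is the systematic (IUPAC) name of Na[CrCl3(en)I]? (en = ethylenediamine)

The 1 sodium counter-ion carries a total charge of +1, so each complex ion is 1−.
Ligand charges: 1×iodo (-1 each), 1×ethylenediamine (neutral), 3×chloro (-1 each); total -4. So Cr + (-4) = 1−, giving Cr = +3.
The complex ion is anionic, so chromium takes the -ate form chromate(III).

sodium trichloro(ethylenediamine)iodochromate(III)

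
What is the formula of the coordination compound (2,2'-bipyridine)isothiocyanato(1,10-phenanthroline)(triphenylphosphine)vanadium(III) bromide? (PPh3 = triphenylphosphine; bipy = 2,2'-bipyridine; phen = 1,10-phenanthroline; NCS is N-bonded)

[V(bipy)(NCS)(phen)(PPh3)]Br2

Ligands: 1 triphenylphosphine (PPh3, neutral), 1 2,2'-bipyridine (bipy, neutral), 1 1,10-phenanthroline (phen, neutral), 1 isothiocyanato (NCS, -1). Ligand charge sum = -1.
Charge balance with bromide (-1) requires 1 complex ion per 2 bromide.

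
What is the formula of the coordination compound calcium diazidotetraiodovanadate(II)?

Ca2[VI4(N3)2]

Ligands: 4 iodo (I, -1), 2 azido (N3, -1). Ligand charge sum = -6.
Charge balance with calcium (+2) requires 1 complex ion per 2 calcium.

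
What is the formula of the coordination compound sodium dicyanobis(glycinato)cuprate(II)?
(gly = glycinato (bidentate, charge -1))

Ligands: 2 cyano (CN, -1), 2 glycinato (gly, -1). Ligand charge sum = -4.
With Cu in oxidation state +2, the complex ion is [Cu...]^2−.
Charge balance with sodium (+1) requires 1 complex ion per 2 sodium.

Na2[Cu(CN)2(gly)2]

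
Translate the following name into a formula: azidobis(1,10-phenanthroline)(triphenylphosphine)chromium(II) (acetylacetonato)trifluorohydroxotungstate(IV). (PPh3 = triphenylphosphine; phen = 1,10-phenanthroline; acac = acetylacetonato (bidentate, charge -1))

[Cr(N3)(phen)2(PPh3)][W(acac)F3(OH)]

Cation [Cr…]: ligand charges -1, Cr(II) ⇒ ion charge 1+.
Anion [W…]: ligand charges -5, W(IV) ⇒ ion charge 1−.
One 1+ cation balances one 1− anion.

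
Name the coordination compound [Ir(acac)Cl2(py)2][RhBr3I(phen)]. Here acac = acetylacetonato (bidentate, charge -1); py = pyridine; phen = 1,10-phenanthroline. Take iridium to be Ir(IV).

Ir is given as +4; the cation's ligand charges sum to -3, so the complex cation is 1+.
A 1:1 salt means the anion carries the equal and opposite charge, 1−.
Anion: ligand charges sum to -4; for the ion to be 1−, Rh = +3.

(acetylacetonato)dichlorobis(pyridine)iridium(IV) tribromoiodo(1,10-phenanthroline)rhodate(III)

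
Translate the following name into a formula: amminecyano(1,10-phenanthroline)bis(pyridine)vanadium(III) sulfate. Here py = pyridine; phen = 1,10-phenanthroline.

[V(CN)(NH3)(phen)(py)2]SO4

Ligands: 1 cyano (CN, -1), 2 pyridine (py, neutral), 1 ammine (NH3, neutral), 1 1,10-phenanthroline (phen, neutral). Ligand charge sum = -1.
With V in oxidation state +3, the complex ion is [V...]^2+.
Charge balance with sulfate (-2) requires 1 complex ion per 1 sulfate.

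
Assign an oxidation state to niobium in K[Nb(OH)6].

1 potassium outside the brackets (+1 each) → the complex ion is 1−.
Ligand charges: 6×OH = -6; sum -6.
Nb + (-6) = 1− ⇒ Nb is +5.

+5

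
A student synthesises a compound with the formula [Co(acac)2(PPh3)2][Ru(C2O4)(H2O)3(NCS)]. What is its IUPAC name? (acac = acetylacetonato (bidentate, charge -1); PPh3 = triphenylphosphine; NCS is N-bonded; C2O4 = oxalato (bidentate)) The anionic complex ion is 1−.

bis(acetylacetonato)bis(triphenylphosphine)cobalt(III) triaquaisothiocyanatooxalatoruthenate(II)

Both ions are complex: the cation is named first with the plain metal name, the anion second with the -ate form; each ion's ligands are alphabetised independently.
The complex anion is given as 1−; its ligand charges sum to -3, so Ru = +2.
A 1:1 salt means the cation carries the equal and opposite charge, 1+.
Cation: ligand charges sum to -2; for the ion to be 1+, Co = +3.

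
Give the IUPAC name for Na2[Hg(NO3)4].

The 2 sodium counter-ions carry a total charge of +2, so each complex ion is 2−.
Ligand charges: 4×nitrato (-1 each); total -4. So Hg + (-4) = 2−, giving Hg = +2.
The complex ion is anionic, so mercury takes the -ate form mercurate(II).

sodium tetranitratomercurate(II)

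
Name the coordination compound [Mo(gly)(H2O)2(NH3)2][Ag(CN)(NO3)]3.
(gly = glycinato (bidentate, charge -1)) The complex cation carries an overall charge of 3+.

Both ions are complex: the cation is named first with the plain metal name, the anion second with the -ate form; each ion's ligands are alphabetised independently.
The complex cation is given as 3+; its ligand charges sum to -1, so Mo = +4.
With 3 anions per cation, each anion must be 3/3 = 1−.
Anion: ligand charges sum to -2; for the ion to be 1−, Ag = +1.

diamminediaqua(glycinato)molybdenum(IV) cyanonitratoargentate(I)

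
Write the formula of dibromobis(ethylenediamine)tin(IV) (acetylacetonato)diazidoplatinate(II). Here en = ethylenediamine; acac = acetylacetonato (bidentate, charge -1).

Cation [Sn…]: ligand charges -2, Sn(IV) ⇒ ion charge 2+.
Anion [Pt…]: ligand charges -3, Pt(II) ⇒ ion charge 1−.

[SnBr2(en)2][Pt(acac)(N3)2]2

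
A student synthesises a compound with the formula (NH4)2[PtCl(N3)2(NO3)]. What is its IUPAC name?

ammonium diazidochloronitratoplatinate(II)

The 2 ammonium counter-ions carry a total charge of +2, so each complex ion is 2−.
Ligand charges: 1×nitrato (-1 each), 2×azido (-1 each), 1×chloro (-1 each); total -4. So Pt + (-4) = 2−, giving Pt = +2.
The complex ion is anionic, so platinum takes the -ate form platinate(II).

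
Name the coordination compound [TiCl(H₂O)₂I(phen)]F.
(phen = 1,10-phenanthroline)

The 1 fluoride counter-ion carries a total charge of -1, so each complex ion is 1+.
Ligand charges: 1×iodo (-1 each), 1×1,10-phenanthroline (neutral), 2×aqua (neutral), 1×chloro (-1 each); total -2. So Ti + (-2) = 1+, giving Ti = +3.
Ligands are named alphabetically: aqua before chloro before iodo before phenanthroline.

diaquachloroiodo(1,10-phenanthroline)titanium(III) fluoride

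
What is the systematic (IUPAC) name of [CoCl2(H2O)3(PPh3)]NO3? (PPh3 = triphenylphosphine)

The 1 nitrate counter-ion carries a total charge of -1, so each complex ion is 1+.
Ligand charges: 1×triphenylphosphine (neutral), 3×aqua (neutral), 2×chloro (-1 each); total -2. So Co + (-2) = 1+, giving Co = +3.
Ligands are named alphabetically: aqua before chloro before triphenylphosphine.

triaquadichloro(triphenylphosphine)cobalt(III) nitrate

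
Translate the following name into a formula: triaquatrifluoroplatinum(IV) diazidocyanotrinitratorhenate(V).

[PtF3(H2O)3][Re(CN)(N3)2(NO3)3]

Cation [Pt…]: ligand charges -3, Pt(IV) ⇒ ion charge 1+.
Anion [Re…]: ligand charges -6, Re(V) ⇒ ion charge 1−.
One 1+ cation balances one 1− anion.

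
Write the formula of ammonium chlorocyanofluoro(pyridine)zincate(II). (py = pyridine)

NH4[ZnCl(CN)F(py)]

Ligands: 1 cyano (CN, -1), 1 pyridine (py, neutral), 1 chloro (Cl, -1), 1 fluoro (F, -1). Ligand charge sum = -3.
With Zn in oxidation state +2, the complex ion is [Zn...]^1−.
Charge balance with ammonium (+1) requires 1 complex ion per 1 ammonium.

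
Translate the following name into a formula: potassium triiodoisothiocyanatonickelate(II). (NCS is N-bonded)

K2[NiI3(NCS)]

Ligands: 1 isothiocyanato (NCS, -1), 3 iodo (I, -1). Ligand charge sum = -4.
With Ni in oxidation state +2, the complex ion is [Ni...]^2−.
Charge balance with potassium (+1) requires 1 complex ion per 2 potassium.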